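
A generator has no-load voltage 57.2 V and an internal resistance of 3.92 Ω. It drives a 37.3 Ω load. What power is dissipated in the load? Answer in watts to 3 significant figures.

71.8 W

Find the circuit current first, then P = I²R for the load (series elements share I).
I = ε / (r + R) = 57.2 / (3.92 + 37.3) = 1.388 A
P_load = I² R = (1.388)² × 37.3 = 71.83 W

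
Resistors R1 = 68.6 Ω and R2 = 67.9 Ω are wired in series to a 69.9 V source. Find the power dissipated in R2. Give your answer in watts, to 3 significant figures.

17.8 W

Every series element carries the same I. Get I from the total resistance, then P = I² × R2.
R_total = 68.6 + 67.9 = 136.5 Ω
I = V / R_total = 69.9 / 136.5 = 0.5121 A
P_R2 = I² × R2 = (0.5121)² × 67.9 = 17.81 W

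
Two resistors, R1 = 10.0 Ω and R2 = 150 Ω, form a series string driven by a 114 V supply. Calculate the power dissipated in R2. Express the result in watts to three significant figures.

76.1 W

The current is common to all series resistors; compute it, then apply P = I²R for the target.
R_total = 10.0 + 150 = 160.0 Ω
I = V / R_total = 114 / 160.0 = 0.7125 A
P_R2 = I² × R2 = (0.7125)² × 150 = 76.15 W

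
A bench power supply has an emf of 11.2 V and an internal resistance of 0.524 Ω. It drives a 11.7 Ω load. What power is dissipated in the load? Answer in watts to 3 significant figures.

9.82 W

The internal resistance and the load are in series, so the same I flows through both; get I from ε/(r+R), then I²R for the load.
I = ε / (r + R) = 11.2 / (0.524 + 11.7) = 0.9162 A
P_load = I² R = (0.9162)² × 11.7 = 9.822 W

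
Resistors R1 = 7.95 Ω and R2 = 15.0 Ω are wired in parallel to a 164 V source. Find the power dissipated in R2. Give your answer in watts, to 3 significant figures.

1790 W

The supply voltage appears across each parallel branch — just use P = V²/R2.
P_R2 = V² / R2 = (164)² / 15.0 Ω = 1793 W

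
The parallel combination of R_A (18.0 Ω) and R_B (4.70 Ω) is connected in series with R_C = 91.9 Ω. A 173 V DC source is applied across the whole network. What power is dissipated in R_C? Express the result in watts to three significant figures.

301 W

Combine R_A and R_B into their parallel equivalent first, reducing the network to two series resistors.
R_p = (18.0×4.70)/(18.0+4.70) = 3.727 Ω
R_total = R_p + 91.9 = 3.727 + 91.9 = 95.63 Ω
I = V / R_total = 173 / 95.63 = 1.809 A
All the supply current flows through R_C; use P = I²R_C.
P_R_C = (1.809)² × 91.9 = 300.8 W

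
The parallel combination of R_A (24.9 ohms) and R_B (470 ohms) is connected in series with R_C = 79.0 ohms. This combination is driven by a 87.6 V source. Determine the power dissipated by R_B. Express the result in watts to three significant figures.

Reduce the parallel combination to a single R_p; the circuit then becomes R_p in series with the remaining resistor.
R_p = (24.9×470)/(24.9+470) = 23.65 Ω
R_total = R_p + 79.0 = 23.65 + 79.0 = 102.6 Ω
I = V / R_total = 87.6 / 102.6 = 0.8534 A
Voltage across the parallel pair: V_p = I × R_p = 0.8534 × 23.65 = 20.18 V
Use P = V²/R for R_B with V = V_p.
P_R_B = (20.18)² / 470 = 0.8665 W

0.867 W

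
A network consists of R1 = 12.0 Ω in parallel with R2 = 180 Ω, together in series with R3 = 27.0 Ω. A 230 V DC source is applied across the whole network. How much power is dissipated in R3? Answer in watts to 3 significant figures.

976 W

Collapse the R1‖R2 pair into one equivalent R_p; then R_p and R3 form a series string.
R_p = (12.0×180)/(12.0+180) = 11.25 Ω
R_total = R_p + 27.0 = 11.25 + 27.0 = 38.25 Ω
I = V / R_total = 230 / 38.25 = 6.013 A
R3 is the series element, so its power is I²R.
P_R3 = (6.013)² × 27.0 = 976.2 W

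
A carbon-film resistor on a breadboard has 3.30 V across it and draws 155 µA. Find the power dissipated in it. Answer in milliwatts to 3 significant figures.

0.511 mW

Both the voltage across and the current through the element are known, so P = V I applies directly.
P = 3.30 V × 0.0001550 A = 0.0005115 W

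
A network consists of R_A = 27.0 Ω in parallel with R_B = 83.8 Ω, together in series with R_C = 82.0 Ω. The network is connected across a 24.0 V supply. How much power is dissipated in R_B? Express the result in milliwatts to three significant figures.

273 mW

First find R_p for the parallel pair, then treat R_p + R_C as a series loop.
R_p = (27.0×83.8)/(27.0+83.8) = 20.42 Ω
R_total = R_p + 82.0 = 20.42 + 82.0 = 102.4 Ω
I = V / R_total = 24.0 / 102.4 = 0.2343 A
Voltage across the parallel pair: V_p = I × R_p = 0.2343 × 20.42 = 4.785 V
Use P = V²/R for R_B with V = V_p.
P_R_B = (4.785)² / 83.8 = 0.2732 W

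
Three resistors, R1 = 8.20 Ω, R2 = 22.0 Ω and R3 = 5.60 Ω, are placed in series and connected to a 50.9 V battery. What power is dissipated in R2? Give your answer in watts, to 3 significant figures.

The current is common to all series resistors; compute it, then apply P = I²R for the target.
R_total = 8.20 + 22.0 + 5.60 = 35.80 Ω
I = V / R_total = 50.9 / 35.80 = 1.422 A
P_R2 = I² × R2 = (1.422)² × 22.0 = 44.47 W

44.5 W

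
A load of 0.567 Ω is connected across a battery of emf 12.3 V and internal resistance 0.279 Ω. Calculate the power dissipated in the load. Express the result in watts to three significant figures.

The internal resistance and the load are in series, so the same I flows through both; get I from ε/(r+R), then I²R for the load.
I = ε / (r + R) = 12.3 / (0.279 + 0.567) = 14.54 A
P_load = I² R = (14.54)² × 0.567 = 119.9 W

120 W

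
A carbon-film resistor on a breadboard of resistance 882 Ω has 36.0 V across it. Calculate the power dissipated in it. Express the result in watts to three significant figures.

We know the drop across the element and its resistance — P = V²/R, one step.
P = (36.0 V)² / 882 Ω = 1.469 W

1.47 W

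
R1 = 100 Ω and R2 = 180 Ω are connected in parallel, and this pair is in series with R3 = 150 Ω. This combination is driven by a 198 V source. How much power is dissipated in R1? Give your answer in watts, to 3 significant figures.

Combine R1 and R2 into their parallel equivalent first, reducing the network to two series resistors.
R_p = (100×180)/(100+180) = 64.29 Ω
R_total = R_p + 150 = 64.29 + 150 = 214.3 Ω
I = V / R_total = 198 / 214.3 = 0.9240 A
Voltage across the parallel pair: V_p = I × R_p = 0.9240 × 64.29 = 59.40 V
Use P = V²/R for R1 with V = V_p.
P_R1 = (59.40)² / 100 = 35.28 W

35.3 W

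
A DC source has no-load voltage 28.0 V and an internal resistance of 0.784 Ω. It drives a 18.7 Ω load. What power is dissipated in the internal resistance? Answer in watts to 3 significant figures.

1.62 W

The source's internal resistance is just another series element carrying I; its dissipation is I²r.
I = ε / (r + R) = 28.0 / (0.784 + 18.7) = 1.437 A
P_int = I² r = (1.437)² × 0.784 = 1.619 W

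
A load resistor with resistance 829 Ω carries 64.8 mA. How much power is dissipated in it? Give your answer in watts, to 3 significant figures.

3.48 W

With I and R stated, P = I²R applies in one step.
P = (0.06480 A)² × 829 Ω = 3.481 W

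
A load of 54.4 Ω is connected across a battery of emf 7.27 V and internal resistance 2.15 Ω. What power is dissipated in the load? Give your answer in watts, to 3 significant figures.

With r and R in series, I = ε/(r+R); the load dissipates I²R.
I = ε / (r + R) = 7.27 / (2.15 + 54.4) = 0.1286 A
P_load = I² R = (0.1286)² × 54.4 = 0.8991 W

0.899 W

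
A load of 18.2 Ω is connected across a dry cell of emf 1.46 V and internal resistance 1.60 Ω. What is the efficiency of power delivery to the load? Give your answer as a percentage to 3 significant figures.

91.9 %

Both r and R carry the same current, so the power split is just the resistance split: η = R/(R+r).
η = R / (R + r) = 18.2 / (18.2 + 1.60) = 0.9192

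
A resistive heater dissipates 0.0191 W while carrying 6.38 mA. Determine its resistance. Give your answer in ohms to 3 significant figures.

The two known quantities fix the third via R = P / I².
R = 0.0191 / (0.006380)² = 469.2 Ω

469 Ω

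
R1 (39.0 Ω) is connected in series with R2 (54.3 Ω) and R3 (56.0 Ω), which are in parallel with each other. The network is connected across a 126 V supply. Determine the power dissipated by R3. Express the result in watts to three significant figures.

48.6 W

Replace R2 and R3 with their parallel equivalent so the circuit becomes R1 in series with R_p.
R_p = (54.3×56.0)/(54.3+56.0) = 27.57 Ω
R_total = 39.0 + 27.57 = 66.57 Ω
I = V / R_total = 126 / 66.57 = 1.893 A
Voltage across the parallel pair: V_p = I × R_p = 1.893 × 27.57 = 52.18 V
R3 sees V_p directly, so P = V_p² / R3.
P_R3 = (52.18)² / 56.0 = 48.62 W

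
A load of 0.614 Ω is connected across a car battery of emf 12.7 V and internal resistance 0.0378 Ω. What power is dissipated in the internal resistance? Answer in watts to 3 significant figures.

The source's internal resistance is just another series element carrying I; its dissipation is I²r.
I = ε / (r + R) = 12.7 / (0.0378 + 0.614) = 19.48 A
P_int = I² r = (19.48)² × 0.0378 = 14.35 W

14.4 W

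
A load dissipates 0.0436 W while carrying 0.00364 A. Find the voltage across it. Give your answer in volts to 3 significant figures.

The two known quantities fix the third via V = P / I.
V = 0.0436 / 0.003640 = 11.98 V

12.0 V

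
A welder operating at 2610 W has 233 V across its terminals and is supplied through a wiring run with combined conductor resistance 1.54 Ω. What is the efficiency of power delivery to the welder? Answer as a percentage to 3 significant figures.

93.1 %

I = P / V = 2610 / 233 = 11.20 A through the wiring run.
P_line = I² R_line = (11.20)² × 1.54 = 193.2 W
P_source = P_load + P_line = 2610 + 193.2 = 2803 W
η = P_load / P_source = 2610 / 2803 = 0.9311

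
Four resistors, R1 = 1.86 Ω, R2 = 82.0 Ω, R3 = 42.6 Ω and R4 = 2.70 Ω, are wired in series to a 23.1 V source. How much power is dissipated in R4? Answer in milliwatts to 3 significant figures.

Every series element carries the same I. Get I from the total resistance, then P = I² × R4.
R_total = 1.86 + 82.0 + 42.6 + 2.70 = 129.2 Ω
I = V / R_total = 23.1 / 129.2 = 0.1788 A
P_R4 = I² × R4 = (0.1788)² × 2.70 = 0.08636 W

86.4 mW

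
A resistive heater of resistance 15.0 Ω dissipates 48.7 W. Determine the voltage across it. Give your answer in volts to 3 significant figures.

From P = V I = I²R = V²/R, with the two given quantities we get V = √(P R).
V = √(48.7 × 15.0) = 27.03 V

27.0 V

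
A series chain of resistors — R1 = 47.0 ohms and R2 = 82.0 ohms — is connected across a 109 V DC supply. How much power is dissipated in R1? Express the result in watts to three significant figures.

33.6 W

Since the resistors are in series they all carry the loop current I = V/R_total; the power in any one is I²R.
R_total = 47.0 + 82.0 = 129.0 Ω
I = V / R_total = 109 / 129.0 = 0.8450 A
P_R1 = I² × R1 = (0.8450)² × 47.0 = 33.56 W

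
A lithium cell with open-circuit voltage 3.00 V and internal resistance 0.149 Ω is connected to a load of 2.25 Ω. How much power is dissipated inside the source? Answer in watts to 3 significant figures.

The internal resistance carries the same current as the load; P_int = I²r.
I = ε / (r + R) = 3.00 / (0.149 + 2.25) = 1.251 A
P_int = I² r = (1.251)² × 0.149 = 0.2330 W

0.233 W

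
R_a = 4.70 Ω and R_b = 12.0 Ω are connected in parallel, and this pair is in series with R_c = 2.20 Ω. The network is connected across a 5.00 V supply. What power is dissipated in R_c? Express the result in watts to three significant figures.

1.77 W

Reduce the parallel combination to a single R_p; the circuit then becomes R_p in series with the remaining resistor.
R_p = (4.70×12.0)/(4.70+12.0) = 3.377 Ω
R_total = R_p + 2.20 = 3.377 + 2.20 = 5.577 Ω
I = V / R_total = 5.00 / 5.577 = 0.8965 A
R_c carries the full series current, so P = I²R.
P_R_c = (0.8965)² × 2.20 = 1.768 W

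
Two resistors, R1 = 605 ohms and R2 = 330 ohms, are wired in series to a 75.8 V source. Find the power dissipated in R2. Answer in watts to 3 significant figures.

2.17 W

In a series string the same current flows through every resistor — find that current, then P = I²R for the one we want.
R_total = 605 + 330 = 935.0 Ω
I = V / R_total = 75.8 / 935.0 = 0.08107 A
P_R2 = I² × R2 = (0.08107)² × 330 = 2.169 W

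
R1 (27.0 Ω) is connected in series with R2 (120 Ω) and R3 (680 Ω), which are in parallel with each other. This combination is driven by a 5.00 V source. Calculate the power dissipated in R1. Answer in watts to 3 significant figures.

0.0406 W

Collapse R2‖R3 to a single equivalent, reducing the network to two series elements.
R_p = (120×680)/(120+680) = 102.0 Ω
R_total = 27.0 + 102.0 = 129.0 Ω
I = V / R_total = 5.00 / 129.0 = 0.03876 A
R1 is in the main series path, so its power is I²R1.
P_R1 = (0.03876)² × 27.0 = 0.04056 W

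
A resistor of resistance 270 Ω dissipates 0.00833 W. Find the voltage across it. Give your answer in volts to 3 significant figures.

Rearranging the power relation for the two known quantities gives V = √(P R).
V = √(0.00833 × 270) = 1.500 V

1.50 V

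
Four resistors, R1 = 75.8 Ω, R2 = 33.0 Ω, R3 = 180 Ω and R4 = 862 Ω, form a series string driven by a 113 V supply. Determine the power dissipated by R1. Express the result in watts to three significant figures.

0.731 W

Every series element carries the same I. Get I from the total resistance, then P = I² × R1.
R_total = 75.8 + 33.0 + 180 + 862 = 1151 Ω
I = V / R_total = 113 / 1151 = 0.09819 A
P_R1 = I² × R1 = (0.09819)² × 75.8 = 0.7308 W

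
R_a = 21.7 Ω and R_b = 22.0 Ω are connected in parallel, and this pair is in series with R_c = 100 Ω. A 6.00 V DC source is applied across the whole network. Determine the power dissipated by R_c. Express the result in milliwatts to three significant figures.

Combine R_a and R_b into their parallel equivalent first, reducing the network to two series resistors.
R_p = (21.7×22.0)/(21.7+22.0) = 10.92 Ω
R_total = R_p + 100 = 10.92 + 100 = 110.9 Ω
I = V / R_total = 6.00 / 110.9 = 0.05409 A
R_c is the series element, so its power is I²R.
P_R_c = (0.05409)² × 100 = 0.2926 W

293 mW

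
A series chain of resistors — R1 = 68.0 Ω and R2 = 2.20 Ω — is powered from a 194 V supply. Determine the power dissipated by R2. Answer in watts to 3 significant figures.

In a series string the same current flows through every resistor — find that current, then P = I²R for the one we want.
R_total = 68.0 + 2.20 = 70.20 Ω
I = V / R_total = 194 / 70.20 = 2.764 A
P_R2 = I² × R2 = (2.764)² × 2.20 = 16.80 W

16.8 W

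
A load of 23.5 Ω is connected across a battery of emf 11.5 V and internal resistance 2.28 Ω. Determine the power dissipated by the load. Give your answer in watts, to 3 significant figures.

Load and internal resistance form a series loop — compute the loop current, then the load power via I²R.
I = ε / (r + R) = 11.5 / (2.28 + 23.5) = 0.4461 A
P_load = I² R = (0.4461)² × 23.5 = 4.676 W

4.68 W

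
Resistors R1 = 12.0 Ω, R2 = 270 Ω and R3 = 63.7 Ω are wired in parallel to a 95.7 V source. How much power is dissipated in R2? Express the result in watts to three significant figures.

Parallel branches share the same voltage; P = V²/R gives the branch power in one step.
P_R2 = V² / R2 = (95.7)² / 270 Ω = 33.92 W

33.9 W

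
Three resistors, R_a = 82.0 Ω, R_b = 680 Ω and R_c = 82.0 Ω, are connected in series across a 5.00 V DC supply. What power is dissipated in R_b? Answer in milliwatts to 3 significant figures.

Every series element carries the same I. Get I from the total resistance, then P = I² × R_b.
R_total = 82.0 + 680 + 82.0 = 844.0 Ω
I = V / R_total = 5.00 / 844.0 = 0.005924 A
P_R_b = I² × R_b = (0.005924)² × 680 = 0.02387 W

23.9 mW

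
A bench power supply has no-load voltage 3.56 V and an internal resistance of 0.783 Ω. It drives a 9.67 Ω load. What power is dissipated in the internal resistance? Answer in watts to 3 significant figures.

The source's internal resistance is just another series element carrying I; its dissipation is I²r.
I = ε / (r + R) = 3.56 / (0.783 + 9.67) = 0.3406 A
P_int = I² r = (0.3406)² × 0.783 = 0.09082 W

0.0908 W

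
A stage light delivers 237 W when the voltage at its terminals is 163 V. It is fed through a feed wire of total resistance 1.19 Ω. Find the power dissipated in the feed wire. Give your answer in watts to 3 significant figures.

The feed wire and load are in series, so the same current flows in both; the loss is I²R_line.
I = P / V = 237 / 163 = 1.454 A through the feed wire.
P_line = I² R_line = (1.454)² × 1.19 = 2.516 W

2.52 W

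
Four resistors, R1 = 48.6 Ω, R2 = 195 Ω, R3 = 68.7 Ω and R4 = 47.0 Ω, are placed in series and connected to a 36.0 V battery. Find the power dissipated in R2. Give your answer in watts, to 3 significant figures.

1.96 W

In a series string the same current flows through every resistor — find that current, then P = I²R for the one we want.
R_total = 48.6 + 195 + 68.7 + 47.0 = 359.3 Ω
I = V / R_total = 36.0 / 359.3 = 0.1002 A
P_R2 = I² × R2 = (0.1002)² × 195 = 1.958 W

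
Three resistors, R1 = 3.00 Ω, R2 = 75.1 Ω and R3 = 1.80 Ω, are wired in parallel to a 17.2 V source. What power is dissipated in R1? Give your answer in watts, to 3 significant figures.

Each parallel branch sees the full supply voltage, so P = V²/R applies directly to the target branch.
P_R1 = V² / R1 = (17.2)² / 3.00 Ω = 98.61 W

98.6 W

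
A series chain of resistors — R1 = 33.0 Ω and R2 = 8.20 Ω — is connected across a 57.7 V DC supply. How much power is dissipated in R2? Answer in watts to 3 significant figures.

In a series string the same current flows through every resistor — find that current, then P = I²R for the one we want.
R_total = 33.0 + 8.20 = 41.20 Ω
I = V / R_total = 57.7 / 41.20 = 1.400 A
P_R2 = I² × R2 = (1.400)² × 8.20 = 16.08 W

16.1 W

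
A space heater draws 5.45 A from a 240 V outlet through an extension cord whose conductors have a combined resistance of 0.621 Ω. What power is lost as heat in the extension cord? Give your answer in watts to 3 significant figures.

Only the current and the line resistance are needed for the I²R loss.
The extension cord carries the full 5.45 A.
P_line = I² R_line = (5.450)² × 0.621 = 18.45 W

18.4 W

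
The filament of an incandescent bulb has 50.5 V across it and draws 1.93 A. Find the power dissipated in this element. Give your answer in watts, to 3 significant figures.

V and I are known directly — P = V I, no intermediate step needed.
P = 50.5 V × 1.930 A = 97.47 W

97.5 W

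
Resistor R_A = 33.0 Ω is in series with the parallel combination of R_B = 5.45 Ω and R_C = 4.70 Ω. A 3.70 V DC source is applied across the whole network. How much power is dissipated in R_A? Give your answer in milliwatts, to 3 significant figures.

358 mW

Collapse R_B‖R_C to a single equivalent, reducing the network to two series elements.
R_p = (5.45×4.70)/(5.45+4.70) = 2.524 Ω
R_total = 33.0 + 2.524 = 35.52 Ω
I = V / R_total = 3.70 / 35.52 = 0.1042 A
The full supply current passes through R_A: P = I²R.
P_R_A = (0.1042)² × 33.0 = 0.3580 W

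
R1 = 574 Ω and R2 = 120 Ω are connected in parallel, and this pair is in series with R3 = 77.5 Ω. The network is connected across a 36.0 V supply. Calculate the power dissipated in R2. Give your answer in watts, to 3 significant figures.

Reduce the parallel combination to a single R_p; the circuit then becomes R_p in series with the remaining resistor.
R_p = (574×120)/(574+120) = 99.25 Ω
R_total = R_p + 77.5 = 99.25 + 77.5 = 176.8 Ω
I = V / R_total = 36.0 / 176.8 = 0.2037 A
Voltage across the parallel pair: V_p = I × R_p = 0.2037 × 99.25 = 20.22 V
R2 has V_p across it, so P = V_p²/R2.
P_R2 = (20.22)² / 120 = 3.405 W

3.41 W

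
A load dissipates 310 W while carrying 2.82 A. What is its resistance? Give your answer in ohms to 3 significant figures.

From P = V I = I²R = V²/R, with the two given quantities we get R = P / I².
R = 310 / (2.820)² = 38.98 Ω

39.0 Ω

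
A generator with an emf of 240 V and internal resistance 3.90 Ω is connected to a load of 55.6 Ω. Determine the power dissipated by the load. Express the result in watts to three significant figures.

905 W

Find the circuit current first, then P = I²R for the load (series elements share I).
I = ε / (r + R) = 240 / (3.90 + 55.6) = 4.034 A
P_load = I² R = (4.034)² × 55.6 = 904.6 W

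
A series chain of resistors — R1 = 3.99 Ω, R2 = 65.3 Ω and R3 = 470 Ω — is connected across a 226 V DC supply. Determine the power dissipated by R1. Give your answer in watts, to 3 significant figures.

The current is common to all series resistors; compute it, then apply P = I²R for the target.
R_total = 3.99 + 65.3 + 470 = 539.3 Ω
I = V / R_total = 226 / 539.3 = 0.4191 A
P_R1 = I² × R1 = (0.4191)² × 3.99 = 0.7007 W

0.701 W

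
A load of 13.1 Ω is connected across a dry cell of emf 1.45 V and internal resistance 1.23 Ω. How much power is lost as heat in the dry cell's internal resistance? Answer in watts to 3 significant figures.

0.0126 W

r is in series with the load, so it carries the full circuit current — the loss in it is I²r.
I = ε / (r + R) = 1.45 / (1.23 + 13.1) = 0.1012 A
P_int = I² r = (0.1012)² × 1.23 = 0.01259 W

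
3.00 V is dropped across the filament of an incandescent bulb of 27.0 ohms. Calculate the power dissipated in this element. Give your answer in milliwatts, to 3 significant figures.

Voltage and resistance are given, so P = V²/R is the one-step route.
P = (3.00 V)² / 27.0 Ω = 0.3333 W

333 mW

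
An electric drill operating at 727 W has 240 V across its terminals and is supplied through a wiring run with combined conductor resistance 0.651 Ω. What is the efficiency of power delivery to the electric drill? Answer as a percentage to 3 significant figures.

99.2 %

I = P / V = 727 / 240 = 3.029 A through the wiring run.
P_line = I² R_line = (3.029)² × 0.651 = 5.973 W
P_source = P_load + P_line = 727.0 + 5.973 = 733.0 W
η = P_load / P_source = 727.0 / 733.0 = 0.9919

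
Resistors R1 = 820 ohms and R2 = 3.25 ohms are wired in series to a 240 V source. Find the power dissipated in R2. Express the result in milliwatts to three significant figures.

Since the resistors are in series they all carry the loop current I = V/R_total; the power in any one is I²R.
R_total = 820 + 3.25 = 823.2 Ω
I = V / R_total = 240 / 823.2 = 0.2915 A
P_R2 = I² × R2 = (0.2915)² × 3.25 = 0.2762 W

276 mW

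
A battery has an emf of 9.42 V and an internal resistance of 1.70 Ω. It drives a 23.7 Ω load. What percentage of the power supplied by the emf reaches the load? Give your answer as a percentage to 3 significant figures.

η = P_load/(P_load+P_int) = I²R/(I²R+I²r) = R/(R+r) — the I² cancels for series elements.
η = R / (R + r) = 23.7 / (23.7 + 1.70) = 0.9331

93.3 %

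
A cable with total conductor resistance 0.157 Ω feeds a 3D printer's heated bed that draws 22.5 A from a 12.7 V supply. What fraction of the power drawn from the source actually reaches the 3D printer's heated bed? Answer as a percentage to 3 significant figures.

The cable carries the full 22.5 A.
P_line = I² R_line = (22.50)² × 0.157 = 79.48 W
P_source = V I = 12.7 × 22.50 = 285.8 W; P_load = 206.3 W
η = P_load / P_source = 206.3 / 285.8 = 0.7219

72.2 %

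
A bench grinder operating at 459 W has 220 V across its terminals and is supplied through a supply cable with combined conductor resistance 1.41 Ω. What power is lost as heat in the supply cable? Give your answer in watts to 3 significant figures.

Line loss is just I²R for the cable — we know both I and R_line directly.
I = P / V = 459 / 220 = 2.086 A through the supply cable.
P_line = I² R_line = (2.086)² × 1.41 = 6.138 W

6.14 W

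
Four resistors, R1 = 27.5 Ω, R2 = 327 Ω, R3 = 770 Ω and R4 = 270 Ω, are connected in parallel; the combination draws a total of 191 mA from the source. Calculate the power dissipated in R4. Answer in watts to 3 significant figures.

The branches share the same voltage, but only the total current is given — find V from the equivalent resistance first.
1/R_eq = 1/27.5 + 1/327 + 1/770 + 1/270 ⇒ R_eq = 22.51 Ω
V = I_total × R_eq = 0.1910 × 22.51 = 4.299 V
P_R4 = V² / R4 = (4.299)² / 270 = 0.06846 W

0.0685 W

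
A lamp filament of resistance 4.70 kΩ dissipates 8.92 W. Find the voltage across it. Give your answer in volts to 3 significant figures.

The two known quantities fix the third via V = √(P R).
V = √(8.92 × 4700) = 204.8 V

205 V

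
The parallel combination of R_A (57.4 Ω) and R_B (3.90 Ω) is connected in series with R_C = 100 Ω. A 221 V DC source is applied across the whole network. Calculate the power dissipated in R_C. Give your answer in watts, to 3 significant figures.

Reduce the parallel combination to a single R_p; the circuit then becomes R_p in series with the remaining resistor.
R_p = (57.4×3.90)/(57.4+3.90) = 3.652 Ω
R_total = R_p + 100 = 3.652 + 100 = 103.7 Ω
I = V / R_total = 221 / 103.7 = 2.132 A
All the supply current flows through R_C; use P = I²R_C.
P_R_C = (2.132)² × 100 = 454.6 W

455 W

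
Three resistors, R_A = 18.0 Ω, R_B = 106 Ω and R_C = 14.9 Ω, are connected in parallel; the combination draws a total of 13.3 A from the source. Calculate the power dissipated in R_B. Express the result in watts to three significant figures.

95.6 W

We need the common branch voltage; get it from I_total × R_eq, then P = V²/R for the branch.
1/R_eq = 1/18.0 + 1/106 + 1/14.9 ⇒ R_eq = 7.570 Ω
V = I_total × R_eq = 13.30 × 7.570 = 100.7 V
P_R_B = V² / R_B = (100.7)² / 106 = 95.62 W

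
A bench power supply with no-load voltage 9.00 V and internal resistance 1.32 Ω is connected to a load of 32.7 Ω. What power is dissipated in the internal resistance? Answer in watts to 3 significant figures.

0.0924 W

The source's internal resistance is just another series element carrying I; its dissipation is I²r.
I = ε / (r + R) = 9.00 / (1.32 + 32.7) = 0.2646 A
P_int = I² r = (0.2646)² × 1.32 = 0.09238 W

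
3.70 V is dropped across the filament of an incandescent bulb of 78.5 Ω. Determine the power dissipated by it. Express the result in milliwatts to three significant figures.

We know the drop across the element and its resistance — P = V²/R, one step.
P = (3.70 V)² / 78.5 Ω = 0.1744 W

174 mW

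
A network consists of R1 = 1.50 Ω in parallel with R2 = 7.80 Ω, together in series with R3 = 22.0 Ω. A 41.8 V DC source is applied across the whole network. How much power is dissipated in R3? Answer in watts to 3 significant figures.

71.1 W

Collapse the R1‖R2 pair into one equivalent R_p; then R_p and R3 form a series string.
R_p = (1.50×7.80)/(1.50+7.80) = 1.258 Ω
R_total = R_p + 22.0 = 1.258 + 22.0 = 23.26 Ω
I = V / R_total = 41.8 / 23.26 = 1.797 A
R3 carries the full series current, so P = I²R.
P_R3 = (1.797)² × 22.0 = 71.06 W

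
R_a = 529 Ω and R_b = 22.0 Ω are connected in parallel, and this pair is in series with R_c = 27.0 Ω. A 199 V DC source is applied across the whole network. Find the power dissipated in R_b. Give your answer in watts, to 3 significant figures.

Collapse the R_a‖R_b pair into one equivalent R_p; then R_p and R_c form a series string.
R_p = (529×22.0)/(529+22.0) = 21.12 Ω
R_total = R_p + 27.0 = 21.12 + 27.0 = 48.12 Ω
I = V / R_total = 199 / 48.12 = 4.135 A
Voltage across the parallel pair: V_p = I × R_p = 4.135 × 21.12 = 87.35 V
R_b has V_p across it, so P = V_p²/R_b.
P_R_b = (87.35)² / 22.0 = 346.8 W

347 W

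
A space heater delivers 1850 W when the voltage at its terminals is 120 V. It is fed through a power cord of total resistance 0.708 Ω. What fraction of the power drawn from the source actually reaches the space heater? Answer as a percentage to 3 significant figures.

91.7 %

I = P / V = 1850 / 120 = 15.42 A through the power cord.
P_line = I² R_line = (15.42)² × 0.708 = 168.3 W
P_source = P_load + P_line = 1850 + 168.3 = 2018 W
η = P_load / P_source = 1850 / 2018 = 0.9166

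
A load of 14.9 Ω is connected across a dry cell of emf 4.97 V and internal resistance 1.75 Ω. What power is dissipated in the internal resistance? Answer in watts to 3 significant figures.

0.156 W

Internal loss is I²r, with I set by the total series resistance r+R.
I = ε / (r + R) = 4.97 / (1.75 + 14.9) = 0.2985 A
P_int = I² r = (0.2985)² × 1.75 = 0.1559 W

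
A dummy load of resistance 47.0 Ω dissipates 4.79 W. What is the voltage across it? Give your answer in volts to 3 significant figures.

Inverting the appropriate power form: V = √(P R).
V = √(4.79 × 47.0) = 15.00 V

15.0 V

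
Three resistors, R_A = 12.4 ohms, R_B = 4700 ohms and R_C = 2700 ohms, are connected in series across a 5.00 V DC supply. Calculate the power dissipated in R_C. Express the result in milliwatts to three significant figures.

Every series element carries the same I. Get I from the total resistance, then P = I² × R_C.
R_total = 12.4 + 4700 + 2700 = 7412 Ω
I = V / R_total = 5.00 / 7412 = 0.0006745 A
P_R_C = I² × R_C = (0.0006745)² × 2700 = 0.001229 W

1.23 mW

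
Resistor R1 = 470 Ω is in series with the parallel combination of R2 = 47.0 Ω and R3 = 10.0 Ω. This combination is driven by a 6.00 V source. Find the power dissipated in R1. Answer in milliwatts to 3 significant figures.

Reduce the parallel pair to R_p first; the network is then a simple series string.
R_p = (47.0×10.0)/(47.0+10.0) = 8.246 Ω
R_total = 470 + 8.246 = 478.2 Ω
I = V / R_total = 6.00 / 478.2 = 0.01255 A
The full supply current passes through R1: P = I²R.
P_R1 = (0.01255)² × 470 = 0.07398 W

74.0 mW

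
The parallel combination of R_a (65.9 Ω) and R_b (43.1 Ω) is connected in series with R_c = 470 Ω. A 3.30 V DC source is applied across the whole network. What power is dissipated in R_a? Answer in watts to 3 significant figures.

0.000456 W

First find R_p for the parallel pair, then treat R_p + R_c as a series loop.
R_p = (65.9×43.1)/(65.9+43.1) = 26.06 Ω
R_total = R_p + 470 = 26.06 + 470 = 496.1 Ω
I = V / R_total = 3.30 / 496.1 = 0.006652 A
Voltage across the parallel pair: V_p = I × R_p = 0.006652 × 26.06 = 0.1733 V
R_a sits across V_p; its power is V_p²/R.
P_R_a = (0.1733)² / 65.9 = 0.0004560 W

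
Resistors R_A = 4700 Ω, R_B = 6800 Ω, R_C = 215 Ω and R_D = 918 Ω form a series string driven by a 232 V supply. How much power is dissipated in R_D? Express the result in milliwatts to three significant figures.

Since the resistors are in series they all carry the loop current I = V/R_total; the power in any one is I²R.
R_total = 4700 + 6800 + 215 + 918 = 12630 Ω
I = V / R_total = 232 / 12630 = 0.01836 A
P_R_D = I² × R_D = (0.01836)² × 918 = 0.3096 W

310 mW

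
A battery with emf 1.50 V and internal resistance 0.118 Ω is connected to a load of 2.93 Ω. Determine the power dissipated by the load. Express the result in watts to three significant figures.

The internal resistance and the load are in series, so the same I flows through both; get I from ε/(r+R), then I²R for the load.
I = ε / (r + R) = 1.50 / (0.118 + 2.93) = 0.4921 A
P_load = I² R = (0.4921)² × 2.93 = 0.7096 W

0.710 W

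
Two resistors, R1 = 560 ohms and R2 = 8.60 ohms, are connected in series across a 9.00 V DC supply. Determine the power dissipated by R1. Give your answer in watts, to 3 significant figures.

0.140 W

Every series element carries the same I. Get I from the total resistance, then P = I² × R1.
R_total = 560 + 8.60 = 568.6 Ω
I = V / R_total = 9.00 / 568.6 = 0.01583 A
P_R1 = I² × R1 = (0.01583)² × 560 = 0.1403 W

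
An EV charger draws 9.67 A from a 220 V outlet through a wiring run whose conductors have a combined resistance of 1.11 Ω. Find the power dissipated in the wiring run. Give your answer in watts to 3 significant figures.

104 W

Only the current and the line resistance are needed for the I²R loss.
The wiring run carries the full 9.67 A.
P_line = I² R_line = (9.670)² × 1.11 = 103.8 W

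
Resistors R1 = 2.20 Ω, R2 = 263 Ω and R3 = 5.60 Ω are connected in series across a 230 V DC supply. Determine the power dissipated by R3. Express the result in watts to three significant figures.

Series elements share the same current, so find I first, then use P = I²R.
R_total = 2.20 + 263 + 5.60 = 270.8 Ω
I = V / R_total = 230 / 270.8 = 0.8493 A
P_R3 = I² × R3 = (0.8493)² × 5.60 = 4.040 W

4.04 W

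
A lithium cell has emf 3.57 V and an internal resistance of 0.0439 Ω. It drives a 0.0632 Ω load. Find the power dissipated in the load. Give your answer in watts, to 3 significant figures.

The internal resistance and the load are in series, so the same I flows through both; get I from ε/(r+R), then I²R for the load.
I = ε / (r + R) = 3.57 / (0.0439 + 0.0632) = 33.33 A
P_load = I² R = (33.33)² × 0.0632 = 70.22 W

70.2 W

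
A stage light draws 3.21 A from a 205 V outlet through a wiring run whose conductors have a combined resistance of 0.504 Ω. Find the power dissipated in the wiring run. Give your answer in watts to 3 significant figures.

5.19 W

Line loss is just I²R for the cable — we know both I and R_line directly.
The wiring run carries the full 3.21 A.
P_line = I² R_line = (3.210)² × 0.504 = 5.193 W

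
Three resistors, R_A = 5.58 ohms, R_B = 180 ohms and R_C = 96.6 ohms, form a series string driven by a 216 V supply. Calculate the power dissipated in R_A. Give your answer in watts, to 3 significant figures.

3.27 W

Every series element carries the same I. Get I from the total resistance, then P = I² × R_A.
R_total = 5.58 + 180 + 96.6 = 282.2 Ω
I = V / R_total = 216 / 282.2 = 0.7655 A
P_R_A = I² × R_A = (0.7655)² × 5.58 = 3.270 W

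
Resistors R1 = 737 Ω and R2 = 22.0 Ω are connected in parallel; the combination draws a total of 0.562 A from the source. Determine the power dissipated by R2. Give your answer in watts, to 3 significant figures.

Parallel branches share V, not I — compute V via R_eq, then use V²/R for the target branch.
1/R_eq = 1/737 + 1/22.0 ⇒ R_eq = 21.36 Ω
V = I_total × R_eq = 0.5620 × 21.36 = 12.01 V
P_R2 = V² / R2 = (12.01)² / 22.0 = 6.552 W

6.55 W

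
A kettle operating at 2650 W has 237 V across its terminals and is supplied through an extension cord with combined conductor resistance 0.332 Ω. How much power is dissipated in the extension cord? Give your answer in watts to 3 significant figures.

The extension cord and load are in series, so the same current flows in both; the loss is I²R_line.
I = P / V = 2650 / 237 = 11.18 A through the extension cord.
P_line = I² R_line = (11.18)² × 0.332 = 41.51 W

41.5 W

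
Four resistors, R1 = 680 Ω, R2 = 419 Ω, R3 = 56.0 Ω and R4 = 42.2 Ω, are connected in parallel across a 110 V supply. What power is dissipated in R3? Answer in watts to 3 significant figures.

216 W

R3 sits directly across the source, so P = V²/R with V = 110 V.
P_R3 = V² / R3 = (110)² / 56.0 Ω = 216.1 W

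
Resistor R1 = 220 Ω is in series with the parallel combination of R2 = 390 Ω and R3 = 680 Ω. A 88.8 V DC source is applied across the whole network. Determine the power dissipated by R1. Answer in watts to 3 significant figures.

Reduce the parallel pair to R_p first; the network is then a simple series string.
R_p = (390×680)/(390+680) = 247.9 Ω
R_total = 220 + 247.9 = 467.9 Ω
I = V / R_total = 88.8 / 467.9 = 0.1898 A
R1 carries the full series current, so P = I²R.
P_R1 = (0.1898)² × 220 = 7.926 W

7.93 W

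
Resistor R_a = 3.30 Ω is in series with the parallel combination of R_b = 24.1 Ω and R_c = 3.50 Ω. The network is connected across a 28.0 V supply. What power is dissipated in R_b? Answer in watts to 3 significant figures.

7.52 W

Replace R_b and R_c with their parallel equivalent so the circuit becomes R_a in series with R_p.
R_p = (24.1×3.50)/(24.1+3.50) = 3.056 Ω
R_total = 3.30 + 3.056 = 6.356 Ω
I = V / R_total = 28.0 / 6.356 = 4.405 A
Voltage across the parallel pair: V_p = I × R_p = 4.405 × 3.056 = 13.46 V
R_b is across V_p, so use P = V²/R for that branch.
P_R_b = (13.46)² / 24.1 = 7.521 W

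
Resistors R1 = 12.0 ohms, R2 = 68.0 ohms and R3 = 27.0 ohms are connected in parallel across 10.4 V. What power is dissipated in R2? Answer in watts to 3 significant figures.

Every branch has 10.4 V across it, so for R2 the power is simply V²/R.
P_R2 = V² / R2 = (10.4)² / 68.0 Ω = 1.591 W

1.59 W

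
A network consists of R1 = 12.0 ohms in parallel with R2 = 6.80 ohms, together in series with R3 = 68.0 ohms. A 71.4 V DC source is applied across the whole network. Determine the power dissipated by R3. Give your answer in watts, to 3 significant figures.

Combine R1 and R2 into their parallel equivalent first, reducing the network to two series resistors.
R_p = (12.0×6.80)/(12.0+6.80) = 4.340 Ω
R_total = R_p + 68.0 = 4.340 + 68.0 = 72.34 Ω
I = V / R_total = 71.4 / 72.34 = 0.9870 A
R3 carries the full series current, so P = I²R.
P_R3 = (0.9870)² × 68.0 = 66.24 W

66.2 W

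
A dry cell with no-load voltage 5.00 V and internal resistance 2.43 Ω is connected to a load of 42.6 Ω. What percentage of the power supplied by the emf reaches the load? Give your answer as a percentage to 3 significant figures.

94.6 %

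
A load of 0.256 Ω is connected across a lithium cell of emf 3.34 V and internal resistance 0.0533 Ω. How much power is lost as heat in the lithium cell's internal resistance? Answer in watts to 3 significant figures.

The source's internal resistance is just another series element carrying I; its dissipation is I²r.
I = ε / (r + R) = 3.34 / (0.0533 + 0.256) = 10.80 A
P_int = I² r = (10.80)² × 0.0533 = 6.215 W

6.22 W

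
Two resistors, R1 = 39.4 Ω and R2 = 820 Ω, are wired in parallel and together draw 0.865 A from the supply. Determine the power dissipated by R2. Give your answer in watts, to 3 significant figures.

1.29 W

The branches share the same voltage, but only the total current is given — find V from the equivalent resistance first.
1/R_eq = 1/39.4 + 1/820 ⇒ R_eq = 37.59 Ω
V = I_total × R_eq = 0.8650 × 37.59 = 32.52 V
P_R2 = V² / R2 = (32.52)² / 820 = 1.290 W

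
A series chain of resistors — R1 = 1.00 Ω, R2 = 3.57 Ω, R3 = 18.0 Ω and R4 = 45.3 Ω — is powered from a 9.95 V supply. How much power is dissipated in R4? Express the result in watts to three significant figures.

0.974 W

Since the resistors are in series they all carry the loop current I = V/R_total; the power in any one is I²R.
R_total = 1.00 + 3.57 + 18.0 + 45.3 = 67.87 Ω
I = V / R_total = 9.95 / 67.87 = 0.1466 A
P_R4 = I² × R4 = (0.1466)² × 45.3 = 0.9736 W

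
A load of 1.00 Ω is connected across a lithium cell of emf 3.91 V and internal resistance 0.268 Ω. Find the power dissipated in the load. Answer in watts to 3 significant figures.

9.51 W

With r and R in series, I = ε/(r+R); the load dissipates I²R.
I = ε / (r + R) = 3.91 / (0.268 + 1.00) = 3.084 A
P_load = I² R = (3.084)² × 1.00 = 9.509 W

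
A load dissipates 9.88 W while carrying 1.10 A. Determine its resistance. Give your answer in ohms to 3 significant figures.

Inverting the appropriate power form: R = P / I².
R = 9.88 / (1.100)² = 8.165 Ω

8.17 Ω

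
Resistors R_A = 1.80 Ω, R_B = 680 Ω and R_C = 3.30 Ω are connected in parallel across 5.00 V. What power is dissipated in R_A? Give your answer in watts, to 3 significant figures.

R_A sits directly across the source, so P = V²/R with V = 5.00 V.
P_R_A = V² / R_A = (5.00)² / 1.80 Ω = 13.89 W

13.9 W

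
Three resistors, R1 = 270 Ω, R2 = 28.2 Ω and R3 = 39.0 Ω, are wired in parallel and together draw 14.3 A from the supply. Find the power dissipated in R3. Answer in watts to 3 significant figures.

Parallel branches share V, not I — compute V via R_eq, then use V²/R for the target branch.
1/R_eq = 1/270 + 1/28.2 + 1/39.0 ⇒ R_eq = 15.43 Ω
V = I_total × R_eq = 14.30 × 15.43 = 220.7 V
P_R3 = V² / R3 = (220.7)² / 39.0 = 1248 W

1250 W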